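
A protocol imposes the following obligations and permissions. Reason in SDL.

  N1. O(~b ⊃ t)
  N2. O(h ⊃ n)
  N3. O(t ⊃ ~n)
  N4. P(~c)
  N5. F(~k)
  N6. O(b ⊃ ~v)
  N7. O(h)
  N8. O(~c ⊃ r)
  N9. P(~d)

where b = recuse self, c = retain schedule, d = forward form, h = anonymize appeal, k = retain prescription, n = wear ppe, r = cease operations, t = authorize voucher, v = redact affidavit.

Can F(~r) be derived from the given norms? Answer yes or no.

No

Premise 8 is O(~c ⊃ r), but O(~c) is not derivable from the premises (the permission P(~c) asserts only ~O(c), not O(~c)), so it does not yield O(r).
No other premise forces O(r). An ideal world satisfying every premise can still have ~r true, so F(~r) is not derivable.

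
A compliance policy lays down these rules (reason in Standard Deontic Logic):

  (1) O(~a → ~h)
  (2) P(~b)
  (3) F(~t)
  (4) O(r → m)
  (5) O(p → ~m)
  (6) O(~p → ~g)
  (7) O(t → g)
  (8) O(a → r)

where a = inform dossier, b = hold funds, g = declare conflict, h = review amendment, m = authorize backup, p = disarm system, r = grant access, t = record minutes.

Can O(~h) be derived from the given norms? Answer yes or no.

Premise 3, F(~t), is equivalent to O(t).
With premise 7, O(t → g), the K-axiom yields O(g).
Premise 6, O(~p → ~g), contraposes to O(g → p); with O(g) we get O(p).
Applying K to premise 5 (O(p → ~m)) and O(p) yields O(~m).
Premise 4 is O(r → m); contrapositively O(~m → ~r). Since O(~m) holds, K gives O(~r).
Premise 8 is O(a → r); contrapositively O(~r → ~a). Since O(~r) holds, K gives O(~a).
Applying K to premise 1 (O(~a → ~h)) and O(~a) yields O(~h).
Premise 2 does not contribute to this derivation.
So O(~h) follows.

Yes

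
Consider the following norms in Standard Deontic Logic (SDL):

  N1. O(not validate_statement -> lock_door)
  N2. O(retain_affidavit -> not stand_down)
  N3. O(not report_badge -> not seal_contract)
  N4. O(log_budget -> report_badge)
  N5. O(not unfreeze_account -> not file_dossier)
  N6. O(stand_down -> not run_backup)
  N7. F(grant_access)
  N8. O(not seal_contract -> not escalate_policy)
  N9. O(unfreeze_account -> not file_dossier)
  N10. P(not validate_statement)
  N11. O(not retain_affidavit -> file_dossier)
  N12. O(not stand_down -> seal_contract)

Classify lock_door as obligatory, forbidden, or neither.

Premise 1 is O(not validate_statement -> lock_door), but O(not validate_statement) is not derivable from the premises (the permission P(not validate_statement) asserts only not O(validate_statement), not O(not validate_statement)), so it does not yield O(lock_door).
No premise or chain of K-axiom applications forces O(lock_door), and none forces O(not lock_door). So lock_door is neither obligatory nor forbidden under these norms.

Neither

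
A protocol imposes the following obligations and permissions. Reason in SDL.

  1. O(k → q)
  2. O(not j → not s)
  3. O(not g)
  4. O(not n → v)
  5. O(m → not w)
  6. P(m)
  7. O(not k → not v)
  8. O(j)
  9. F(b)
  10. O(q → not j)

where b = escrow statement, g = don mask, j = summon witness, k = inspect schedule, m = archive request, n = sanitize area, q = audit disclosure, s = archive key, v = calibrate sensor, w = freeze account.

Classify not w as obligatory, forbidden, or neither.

Premise 5 is O(m → not w), but O(m) is not derivable from the premises (the permission P(m) asserts only not O(not m), not O(m)), so it does not yield O(not w).
No premise or chain of K-axiom applications forces O(not w), and none forces O(w). So not w is neither obligatory nor forbidden under these norms.

Neither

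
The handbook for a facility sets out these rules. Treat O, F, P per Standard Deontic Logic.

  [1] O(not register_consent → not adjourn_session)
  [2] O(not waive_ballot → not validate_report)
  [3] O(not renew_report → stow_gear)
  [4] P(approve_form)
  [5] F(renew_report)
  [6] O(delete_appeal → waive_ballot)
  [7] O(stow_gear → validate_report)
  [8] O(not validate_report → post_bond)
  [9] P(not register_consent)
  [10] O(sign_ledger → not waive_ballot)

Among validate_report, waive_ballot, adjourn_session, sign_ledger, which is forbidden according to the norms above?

sign_ledger

F(renew_report) at premise 5 means O(not renew_report).
From O(not renew_report) and premise 3, O(not renew_report → stow_gear), we obtain O(stow_gear).
Premise 7 is O(stow_gear → validate_report); since O(stow_gear), deontic closure gives O(validate_report).
The contrapositive of premise 2 (O(not waive_ballot → not validate_report)) is O(validate_report → waive_ballot), and O(validate_report) is already established, so O(waive_ballot).
Premise 10, O(sign_ledger → not waive_ballot), contraposes to O(waive_ballot → not sign_ledger); with O(waive_ballot) we get O(not sign_ledger).
So O(not sign_ledger) holds, i.e. sign_ledger is forbidden. None of the other listed options is forbidden under the premises.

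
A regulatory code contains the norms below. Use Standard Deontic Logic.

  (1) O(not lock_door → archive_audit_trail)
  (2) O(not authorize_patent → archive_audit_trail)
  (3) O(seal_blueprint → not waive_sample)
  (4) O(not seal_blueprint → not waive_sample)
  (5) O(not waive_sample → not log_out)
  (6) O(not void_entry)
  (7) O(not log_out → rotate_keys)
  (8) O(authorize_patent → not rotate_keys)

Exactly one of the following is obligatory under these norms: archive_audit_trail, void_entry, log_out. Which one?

archive_audit_trail

By case analysis on seal_blueprint: premise 3 gives O(seal_blueprint → not waive_sample) and premise 4 gives O(not seal_blueprint → not waive_sample), so O(not waive_sample) either way.
From O(not waive_sample) and premise 5, O(not waive_sample → not log_out), we obtain O(not log_out).
Premise 7 is O(not log_out → rotate_keys); since O(not log_out), deontic closure gives O(rotate_keys).
Premise 8, O(authorize_patent → not rotate_keys), contraposes to O(rotate_keys → not authorize_patent); with O(rotate_keys) we get O(not authorize_patent).
Applying K to premise 2 (O(not authorize_patent → archive_audit_trail)) and O(not authorize_patent) yields O(archive_audit_trail).
So O(archive_audit_trail) holds — archive_audit_trail is obligatory. None of the other listed options is made obligatory by any chain of premises.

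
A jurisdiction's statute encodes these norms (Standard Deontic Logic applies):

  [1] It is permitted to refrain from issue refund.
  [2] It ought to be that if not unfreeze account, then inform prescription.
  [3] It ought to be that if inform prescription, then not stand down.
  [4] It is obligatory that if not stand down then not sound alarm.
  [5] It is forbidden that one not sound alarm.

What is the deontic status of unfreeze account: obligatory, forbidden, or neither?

Premise 5 is F(¬sound_alarm), i.e. O(sound_alarm).
The contrapositive of premise 4 (O(¬stand_down → ¬sound_alarm)) is O(sound_alarm → stand_down), and O(sound_alarm) is already established, so O(stand_down).
The contrapositive of premise 3 (O(inform_prescription → ¬stand_down)) is O(stand_down → ¬inform_prescription), and O(stand_down) is already established, so O(¬inform_prescription).
Premise 2 is O(¬unfreeze_account → inform_prescription); contrapositively O(¬inform_prescription → unfreeze_account). Since O(¬inform_prescription) holds, K gives O(unfreeze_account).
Premise 1 does not contribute to this derivation.
Hence unfreeze_account is obligatory.

Obligatory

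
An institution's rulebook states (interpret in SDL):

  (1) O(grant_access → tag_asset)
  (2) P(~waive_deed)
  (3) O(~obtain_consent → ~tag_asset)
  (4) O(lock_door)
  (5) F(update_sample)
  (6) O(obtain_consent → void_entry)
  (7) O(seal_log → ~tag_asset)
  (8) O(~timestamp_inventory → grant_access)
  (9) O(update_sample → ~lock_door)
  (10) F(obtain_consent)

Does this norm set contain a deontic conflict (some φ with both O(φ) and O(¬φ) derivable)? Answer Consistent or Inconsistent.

Premise 9 is O(update_sample → ~lock_door), but O(update_sample) is not derivable from the premises, so it does not yield O(~lock_door).
So O(~lock_door) is not derivable, and the apparent clash with O(lock_door) does not arise.
A world satisfying every obligation exists (e.g. grant_access=false, lock_door=true, obtain_consent=false, seal_log=false, tag_asset=false, timestamp_inventory=true, update_sample=false, void_entry=false, waive_deed=false); no atom is both obligatory and forbidden, so the set is consistent.

Consistent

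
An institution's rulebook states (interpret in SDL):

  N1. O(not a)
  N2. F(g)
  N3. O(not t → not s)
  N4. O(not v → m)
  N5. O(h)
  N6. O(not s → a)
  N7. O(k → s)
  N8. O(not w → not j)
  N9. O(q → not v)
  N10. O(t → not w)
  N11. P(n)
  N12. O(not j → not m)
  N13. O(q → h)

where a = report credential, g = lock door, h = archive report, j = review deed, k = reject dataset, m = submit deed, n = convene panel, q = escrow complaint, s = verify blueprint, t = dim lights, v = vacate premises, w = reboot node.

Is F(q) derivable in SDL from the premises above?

Yes

Premise 1 states O(not a) outright.
The contrapositive of premise 6 (O(not s → a)) is O(not a → s), and O(not a) is already established, so O(s).
Premise 3 is O(not t → not s); contrapositively O(s → t). Since O(s) holds, K gives O(t).
Applying K to premise 10 (O(t → not w)) and O(t) yields O(not w).
Applying K to premise 8 (O(not w → not j)) and O(not w) yields O(not j).
With premise 12, O(not j → not m), the K-axiom yields O(not m).
The contrapositive of premise 4 (O(not v → m)) is O(not m → v), and O(not m) is already established, so O(v).
Premise 9 is O(q → not v); contrapositively O(v → not q). Since O(v) holds, K gives O(not q).
Premises 2, 5, 7, 11, 13 do not contribute to this derivation.
So O(not q) holds, i.e. F(q). The claim follows.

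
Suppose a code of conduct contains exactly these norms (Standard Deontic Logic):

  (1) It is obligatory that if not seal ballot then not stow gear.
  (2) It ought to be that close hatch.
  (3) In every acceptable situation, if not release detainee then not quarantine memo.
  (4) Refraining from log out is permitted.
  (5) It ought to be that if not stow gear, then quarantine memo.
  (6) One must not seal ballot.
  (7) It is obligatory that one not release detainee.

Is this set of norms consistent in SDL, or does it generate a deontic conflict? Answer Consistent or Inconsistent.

Inconsistent

Premise 6 is F(seal_ballot), i.e. O(¬seal_ballot).
With premise 1, O(¬seal_ballot → ¬stow_gear), the K-axiom yields O(¬stow_gear).
With premise 5, O(¬stow_gear → quarantine_memo), the K-axiom yields O(quarantine_memo).
Premise 3, O(¬release_detainee → ¬quarantine_memo), contraposes to O(quarantine_memo → release_detainee); with O(quarantine_memo) we get O(release_detainee).
Yet premise 7 states O(¬release_detainee).
We now have both O(release_detainee) and O(¬release_detainee) — release_detainee is simultaneously obligatory and forbidden, violating the D-axiom.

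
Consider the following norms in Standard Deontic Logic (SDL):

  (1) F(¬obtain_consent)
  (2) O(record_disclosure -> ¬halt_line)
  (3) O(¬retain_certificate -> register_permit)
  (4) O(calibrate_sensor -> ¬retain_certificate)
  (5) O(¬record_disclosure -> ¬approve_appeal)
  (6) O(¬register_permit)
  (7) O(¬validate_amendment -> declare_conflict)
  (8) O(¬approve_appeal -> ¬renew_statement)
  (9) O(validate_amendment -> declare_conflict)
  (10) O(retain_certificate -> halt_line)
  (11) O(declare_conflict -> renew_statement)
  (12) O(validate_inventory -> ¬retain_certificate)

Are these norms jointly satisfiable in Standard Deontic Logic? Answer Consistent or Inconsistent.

Premises 9 and 7 cover both cases: O(validate_amendment -> declare_conflict) and O(¬validate_amendment -> declare_conflict). Since validate_amendment ∨ ¬validate_amendment is a tautology, O(declare_conflict) follows.
Premise 11 is O(declare_conflict -> renew_statement); since O(declare_conflict), deontic closure gives O(renew_statement).
The contrapositive of premise 8 (O(¬approve_appeal -> ¬renew_statement)) is O(renew_statement -> approve_appeal), and O(renew_statement) is already established, so O(approve_appeal).
Premise 5 is O(¬record_disclosure -> ¬approve_appeal); contrapositively O(approve_appeal -> record_disclosure). Since O(approve_appeal) holds, K gives O(record_disclosure).
Premise 2 is O(record_disclosure -> ¬halt_line); since O(record_disclosure), deontic closure gives O(¬halt_line).
The contrapositive of premise 10 (O(retain_certificate -> halt_line)) is O(¬halt_line -> ¬retain_certificate), and O(¬halt_line) is already established, so O(¬retain_certificate).
Applying K to premise 3 (O(¬retain_certificate -> register_permit)) and O(¬retain_certificate) yields O(register_permit).
But premise 6 directly asserts O(¬register_permit).
We now have both O(register_permit) and O(¬register_permit) — register_permit is simultaneously obligatory and forbidden, violating the D-axiom.

Inconsistent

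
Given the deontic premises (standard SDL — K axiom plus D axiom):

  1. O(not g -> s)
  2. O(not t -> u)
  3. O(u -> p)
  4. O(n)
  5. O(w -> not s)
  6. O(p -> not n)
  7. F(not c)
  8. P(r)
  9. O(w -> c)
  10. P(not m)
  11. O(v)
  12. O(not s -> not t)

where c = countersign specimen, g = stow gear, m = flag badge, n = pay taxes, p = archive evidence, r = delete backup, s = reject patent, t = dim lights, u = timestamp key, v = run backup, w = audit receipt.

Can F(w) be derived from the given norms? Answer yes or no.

Premise 4 gives O(n).
Premise 6, O(p -> not n), contraposes to O(n -> not p); with O(n) we get O(not p).
Premise 3, O(u -> p), contraposes to O(not p -> not u); with O(not p) we get O(not u).
The contrapositive of premise 2 (O(not t -> u)) is O(not u -> t), and O(not u) is already established, so O(t).
The contrapositive of premise 12 (O(not s -> not t)) is O(t -> s), and O(t) is already established, so O(s).
Premise 5 is O(w -> not s); contrapositively O(s -> not w). Since O(s) holds, K gives O(not w).
Premises 1, 7, 8, 9, 10, 11 do not contribute to this derivation.
So O(not w) holds, i.e. F(w). The claim follows.

Yes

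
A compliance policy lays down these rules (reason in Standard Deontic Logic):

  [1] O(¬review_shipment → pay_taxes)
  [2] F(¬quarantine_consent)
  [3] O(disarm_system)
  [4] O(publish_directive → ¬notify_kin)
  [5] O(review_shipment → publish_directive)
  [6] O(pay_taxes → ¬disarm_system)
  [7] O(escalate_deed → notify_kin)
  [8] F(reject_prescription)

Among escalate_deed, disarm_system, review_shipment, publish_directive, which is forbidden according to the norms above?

Premise 3 states O(disarm_system) outright.
The contrapositive of premise 6 (O(pay_taxes → ¬disarm_system)) is O(disarm_system → ¬pay_taxes), and O(disarm_system) is already established, so O(¬pay_taxes).
Premise 1 is O(¬review_shipment → pay_taxes); contrapositively O(¬pay_taxes → review_shipment). Since O(¬pay_taxes) holds, K gives O(review_shipment).
Premise 5 is O(review_shipment → publish_directive); since O(review_shipment), deontic closure gives O(publish_directive).
Applying K to premise 4 (O(publish_directive → ¬notify_kin)) and O(publish_directive) yields O(¬notify_kin).
The contrapositive of premise 7 (O(escalate_deed → notify_kin)) is O(¬notify_kin → ¬escalate_deed), and O(¬notify_kin) is already established, so O(¬escalate_deed).
So O(¬escalate_deed) holds, i.e. escalate_deed is forbidden. None of the other listed options is forbidden under the premises.

escalate_deed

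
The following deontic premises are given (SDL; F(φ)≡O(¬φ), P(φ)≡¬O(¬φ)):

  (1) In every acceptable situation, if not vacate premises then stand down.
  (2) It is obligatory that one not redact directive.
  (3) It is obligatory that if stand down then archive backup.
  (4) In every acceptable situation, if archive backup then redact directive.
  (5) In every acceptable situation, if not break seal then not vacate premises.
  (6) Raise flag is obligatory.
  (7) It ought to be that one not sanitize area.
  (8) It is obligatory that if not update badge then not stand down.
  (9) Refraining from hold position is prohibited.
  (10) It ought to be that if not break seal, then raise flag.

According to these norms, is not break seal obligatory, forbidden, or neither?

Premise 2 gives O(¬redact_directive).
Premise 4, O(archive_backup → redact_directive), contraposes to O(¬redact_directive → ¬archive_backup); with O(¬redact_directive) we get O(¬archive_backup).
Premise 3, O(stand_down → archive_backup), contraposes to O(¬archive_backup → ¬stand_down); with O(¬archive_backup) we get O(¬stand_down).
Premise 1, O(¬vacate_premises → stand_down), contraposes to O(¬stand_down → vacate_premises); with O(¬stand_down) we get O(vacate_premises).
Premise 5, O(¬break_seal → ¬vacate_premises), contraposes to O(vacate_premises → break_seal); with O(vacate_premises) we get O(break_seal).
Premises 6, 7, 8, 9, 10 do not contribute to this derivation.
Thus O(break_seal), which is F(¬break_seal): ¬break_seal is forbidden.

Forbidden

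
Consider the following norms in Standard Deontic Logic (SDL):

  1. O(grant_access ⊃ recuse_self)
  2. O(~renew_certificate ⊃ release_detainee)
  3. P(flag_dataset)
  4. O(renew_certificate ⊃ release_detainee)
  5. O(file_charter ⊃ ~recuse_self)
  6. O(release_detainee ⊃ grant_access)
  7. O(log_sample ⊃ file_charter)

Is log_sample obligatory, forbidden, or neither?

Premises 4 and 2 are O(renew_certificate ⊃ release_detainee) and O(~renew_certificate ⊃ release_detainee); every ideal world satisfies renew_certificate or ~renew_certificate, so in either case release_detainee holds — hence O(release_detainee).
Applying K to premise 6 (O(release_detainee ⊃ grant_access)) and O(release_detainee) yields O(grant_access).
Premise 1 is O(grant_access ⊃ recuse_self); since O(grant_access), deontic closure gives O(recuse_self).
Premise 5, O(file_charter ⊃ ~recuse_self), contraposes to O(recuse_self ⊃ ~file_charter); with O(recuse_self) we get O(~file_charter).
The contrapositive of premise 7 (O(log_sample ⊃ file_charter)) is O(~file_charter ⊃ ~log_sample), and O(~file_charter) is already established, so O(~log_sample).
Premise 3 does not contribute to this derivation.
Thus O(~log_sample), which is F(log_sample): log_sample is forbidden.

Forbidden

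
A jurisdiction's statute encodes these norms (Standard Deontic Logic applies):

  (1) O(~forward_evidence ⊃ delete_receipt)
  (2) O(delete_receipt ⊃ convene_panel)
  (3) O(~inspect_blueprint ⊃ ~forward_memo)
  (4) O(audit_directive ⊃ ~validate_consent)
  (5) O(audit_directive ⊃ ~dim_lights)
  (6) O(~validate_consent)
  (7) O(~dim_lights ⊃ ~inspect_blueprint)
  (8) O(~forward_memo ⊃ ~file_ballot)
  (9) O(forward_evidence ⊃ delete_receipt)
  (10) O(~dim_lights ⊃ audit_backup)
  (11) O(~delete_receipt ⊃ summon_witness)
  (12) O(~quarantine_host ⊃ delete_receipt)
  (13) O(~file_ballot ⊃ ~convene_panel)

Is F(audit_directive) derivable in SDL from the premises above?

Yes

By case analysis on forward_evidence: premise 9 gives O(forward_evidence ⊃ delete_receipt) and premise 1 gives O(~forward_evidence ⊃ delete_receipt), so O(delete_receipt) either way.
Premise 2 is O(delete_receipt ⊃ convene_panel); since O(delete_receipt), deontic closure gives O(convene_panel).
The contrapositive of premise 13 (O(~file_ballot ⊃ ~convene_panel)) is O(convene_panel ⊃ file_ballot), and O(convene_panel) is already established, so O(file_ballot).
The contrapositive of premise 8 (O(~forward_memo ⊃ ~file_ballot)) is O(file_ballot ⊃ forward_memo), and O(file_ballot) is already established, so O(forward_memo).
Premise 3, O(~inspect_blueprint ⊃ ~forward_memo), contraposes to O(forward_memo ⊃ inspect_blueprint); with O(forward_memo) we get O(inspect_blueprint).
Premise 7, O(~dim_lights ⊃ ~inspect_blueprint), contraposes to O(inspect_blueprint ⊃ dim_lights); with O(inspect_blueprint) we get O(dim_lights).
Premise 5 is O(audit_directive ⊃ ~dim_lights); contrapositively O(dim_lights ⊃ ~audit_directive). Since O(dim_lights) holds, K gives O(~audit_directive).
Premises 4, 6, 10, 11, 12 do not contribute to this derivation.
So O(~audit_directive) holds, i.e. F(audit_directive). The claim follows.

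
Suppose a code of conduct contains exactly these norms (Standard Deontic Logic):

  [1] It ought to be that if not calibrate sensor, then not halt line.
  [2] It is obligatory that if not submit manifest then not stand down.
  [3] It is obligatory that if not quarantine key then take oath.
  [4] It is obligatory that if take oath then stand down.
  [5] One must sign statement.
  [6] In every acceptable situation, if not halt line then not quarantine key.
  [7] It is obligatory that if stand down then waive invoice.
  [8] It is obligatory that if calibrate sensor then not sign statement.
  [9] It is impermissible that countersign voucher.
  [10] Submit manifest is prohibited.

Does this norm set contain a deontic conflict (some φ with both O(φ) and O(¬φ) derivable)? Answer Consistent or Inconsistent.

Inconsistent

Premise 10, F(submit_manifest), is equivalent to O(¬submit_manifest).
From O(¬submit_manifest) and premise 2, O(¬submit_manifest → ¬stand_down), we obtain O(¬stand_down).
The contrapositive of premise 4 (O(take_oath → stand_down)) is O(¬stand_down → ¬take_oath), and O(¬stand_down) is already established, so O(¬take_oath).
Premise 3, O(¬quarantine_key → take_oath), contraposes to O(¬take_oath → quarantine_key); with O(¬take_oath) we get O(quarantine_key).
Premise 6 is O(¬halt_line → ¬quarantine_key); contrapositively O(quarantine_key → halt_line). Since O(quarantine_key) holds, K gives O(halt_line).
Premise 1 is O(¬calibrate_sensor → ¬halt_line); contrapositively O(halt_line → calibrate_sensor). Since O(halt_line) holds, K gives O(calibrate_sensor).
Applying K to premise 8 (O(calibrate_sensor → ¬sign_statement)) and O(calibrate_sensor) yields O(¬sign_statement).
Yet premise 5 states O(sign_statement).
We now have both O(¬sign_statement) and O(sign_statement) — sign_statement is simultaneously obligatory and forbidden, violating the D-axiom.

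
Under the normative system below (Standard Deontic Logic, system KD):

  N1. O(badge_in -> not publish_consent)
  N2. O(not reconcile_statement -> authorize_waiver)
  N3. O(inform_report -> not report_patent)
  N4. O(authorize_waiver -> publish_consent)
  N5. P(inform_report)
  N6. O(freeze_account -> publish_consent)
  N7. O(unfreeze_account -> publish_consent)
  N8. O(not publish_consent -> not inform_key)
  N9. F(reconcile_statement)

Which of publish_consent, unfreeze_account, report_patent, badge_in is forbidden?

badge_in

Premise 9, F(reconcile_statement), is equivalent to O(not reconcile_statement).
From O(not reconcile_statement) and premise 2, O(not reconcile_statement -> authorize_waiver), we obtain O(authorize_waiver).
With premise 4, O(authorize_waiver -> publish_consent), the K-axiom yields O(publish_consent).
The contrapositive of premise 1 (O(badge_in -> not publish_consent)) is O(publish_consent -> not badge_in), and O(publish_consent) is already established, so O(not badge_in).
So O(not badge_in) holds, i.e. badge_in is forbidden. None of the other listed options is forbidden under the premises.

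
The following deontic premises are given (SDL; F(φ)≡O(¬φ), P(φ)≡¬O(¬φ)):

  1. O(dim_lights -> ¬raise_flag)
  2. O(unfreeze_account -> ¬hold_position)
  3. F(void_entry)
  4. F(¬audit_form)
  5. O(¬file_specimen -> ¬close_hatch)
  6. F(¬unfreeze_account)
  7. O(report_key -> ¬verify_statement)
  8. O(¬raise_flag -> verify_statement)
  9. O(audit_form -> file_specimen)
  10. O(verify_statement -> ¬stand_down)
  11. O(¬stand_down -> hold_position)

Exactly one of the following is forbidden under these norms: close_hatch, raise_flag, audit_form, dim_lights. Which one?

Premise 6, F(¬unfreeze_account), is equivalent to O(unfreeze_account).
Premise 2 is O(unfreeze_account -> ¬hold_position); since O(unfreeze_account), deontic closure gives O(¬hold_position).
Premise 11 is O(¬stand_down -> hold_position); contrapositively O(¬hold_position -> stand_down). Since O(¬hold_position) holds, K gives O(stand_down).
Premise 10 is O(verify_statement -> ¬stand_down); contrapositively O(stand_down -> ¬verify_statement). Since O(stand_down) holds, K gives O(¬verify_statement).
Premise 8, O(¬raise_flag -> verify_statement), contraposes to O(¬verify_statement -> raise_flag); with O(¬verify_statement) we get O(raise_flag).
Premise 1 is O(dim_lights -> ¬raise_flag); contrapositively O(raise_flag -> ¬dim_lights). Since O(raise_flag) holds, K gives O(¬dim_lights).
So O(¬dim_lights) holds, i.e. dim_lights is forbidden. None of the other listed options is forbidden under the premises.

dim_lights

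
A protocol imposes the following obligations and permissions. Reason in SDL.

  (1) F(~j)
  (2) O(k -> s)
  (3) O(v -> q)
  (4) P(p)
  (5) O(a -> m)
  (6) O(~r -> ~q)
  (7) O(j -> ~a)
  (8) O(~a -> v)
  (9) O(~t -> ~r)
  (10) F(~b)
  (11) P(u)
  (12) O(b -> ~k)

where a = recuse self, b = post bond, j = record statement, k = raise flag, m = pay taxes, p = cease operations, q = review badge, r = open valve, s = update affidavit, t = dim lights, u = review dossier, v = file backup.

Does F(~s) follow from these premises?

Premise 2 is O(k -> s), but O(k) is not derivable from the premises, so it does not yield O(s).
No other premise forces O(s). An ideal world satisfying every premise can still have ~s true, so F(~s) is not derivable.

No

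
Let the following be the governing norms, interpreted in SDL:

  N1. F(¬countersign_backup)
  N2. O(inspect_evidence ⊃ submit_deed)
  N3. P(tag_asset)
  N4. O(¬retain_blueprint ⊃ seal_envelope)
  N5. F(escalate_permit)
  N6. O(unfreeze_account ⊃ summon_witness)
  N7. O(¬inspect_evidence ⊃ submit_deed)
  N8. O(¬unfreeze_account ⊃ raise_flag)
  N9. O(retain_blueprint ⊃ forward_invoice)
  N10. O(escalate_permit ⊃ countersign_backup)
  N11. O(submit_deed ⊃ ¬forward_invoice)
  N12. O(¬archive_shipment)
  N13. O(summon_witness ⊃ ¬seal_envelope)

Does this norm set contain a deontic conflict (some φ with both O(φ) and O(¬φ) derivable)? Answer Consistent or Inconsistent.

Consistent

Premise 10 is O(escalate_permit ⊃ countersign_backup); even if O(countersign_backup) held, inferring O(escalate_permit) would be affirming the consequent — invalid.
So O(escalate_permit) is not derivable, and the apparent clash with O(¬escalate_permit) does not arise.
A world satisfying every obligation exists (e.g. archive_shipment=false, countersign_backup=true, escalate_permit=false, forward_invoice=false, inspect_evidence=false, raise_flag=true, retain_blueprint=false, seal_envelope=true, submit_deed=true, summon_witness=false, tag_asset=false, unfreeze_account=false); no atom is both obligatory and forbidden, so the set is consistent.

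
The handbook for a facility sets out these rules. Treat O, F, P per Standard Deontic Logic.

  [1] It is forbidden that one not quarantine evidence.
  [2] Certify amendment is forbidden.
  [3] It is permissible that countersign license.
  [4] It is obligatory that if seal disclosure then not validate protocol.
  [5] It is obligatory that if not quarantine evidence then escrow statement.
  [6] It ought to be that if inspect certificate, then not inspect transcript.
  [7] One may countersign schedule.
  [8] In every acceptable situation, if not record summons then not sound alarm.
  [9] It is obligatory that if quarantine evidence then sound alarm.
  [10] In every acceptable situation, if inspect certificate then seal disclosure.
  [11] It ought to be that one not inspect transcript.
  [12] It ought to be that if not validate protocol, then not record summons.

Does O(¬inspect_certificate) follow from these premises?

F(¬quarantine_evidence) at premise 1 means O(quarantine_evidence).
Applying K to premise 9 (O(quarantine_evidence → sound_alarm)) and O(quarantine_evidence) yields O(sound_alarm).
Premise 8 is O(¬record_summons → ¬sound_alarm); contrapositively O(sound_alarm → record_summons). Since O(sound_alarm) holds, K gives O(record_summons).
Premise 12, O(¬validate_protocol → ¬record_summons), contraposes to O(record_summons → validate_protocol); with O(record_summons) we get O(validate_protocol).
Premise 4, O(seal_disclosure → ¬validate_protocol), contraposes to O(validate_protocol → ¬seal_disclosure); with O(validate_protocol) we get O(¬seal_disclosure).
The contrapositive of premise 10 (O(inspect_certificate → seal_disclosure)) is O(¬seal_disclosure → ¬inspect_certificate), and O(¬seal_disclosure) is already established, so O(¬inspect_certificate).
Premises 2, 3, 5, 6, 7, 11 do not contribute to this derivation.
So O(¬inspect_certificate) follows.

Yes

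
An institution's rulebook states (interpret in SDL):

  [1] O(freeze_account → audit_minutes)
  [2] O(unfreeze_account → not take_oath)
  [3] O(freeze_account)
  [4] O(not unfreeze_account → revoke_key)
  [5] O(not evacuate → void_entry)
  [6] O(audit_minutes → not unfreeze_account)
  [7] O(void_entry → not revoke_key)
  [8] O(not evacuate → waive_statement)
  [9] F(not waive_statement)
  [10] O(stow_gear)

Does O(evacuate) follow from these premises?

Premise 3 gives O(freeze_account).
Applying K to premise 1 (O(freeze_account → audit_minutes)) and O(freeze_account) yields O(audit_minutes).
From O(audit_minutes) and premise 6, O(audit_minutes → not unfreeze_account), we obtain O(not unfreeze_account).
Premise 4 is O(not unfreeze_account → revoke_key); since O(not unfreeze_account), deontic closure gives O(revoke_key).
Premise 7 is O(void_entry → not revoke_key); contrapositively O(revoke_key → not void_entry). Since O(revoke_key) holds, K gives O(not void_entry).
Premise 5 is O(not evacuate → void_entry); contrapositively O(not void_entry → evacuate). Since O(not void_entry) holds, K gives O(evacuate).
Premises 2, 8, 9, 10 do not contribute to this derivation.
So O(evacuate) follows.

Yes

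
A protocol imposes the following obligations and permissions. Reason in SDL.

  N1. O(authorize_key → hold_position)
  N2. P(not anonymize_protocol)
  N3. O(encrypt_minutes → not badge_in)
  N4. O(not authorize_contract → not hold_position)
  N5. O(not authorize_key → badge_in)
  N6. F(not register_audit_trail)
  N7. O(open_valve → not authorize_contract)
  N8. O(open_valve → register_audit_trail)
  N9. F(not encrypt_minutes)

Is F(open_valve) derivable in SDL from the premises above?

F(not encrypt_minutes) at premise 9 means O(encrypt_minutes).
From O(encrypt_minutes) and premise 3, O(encrypt_minutes → not badge_in), we obtain O(not badge_in).
Premise 5, O(not authorize_key → badge_in), contraposes to O(not badge_in → authorize_key); with O(not badge_in) we get O(authorize_key).
Premise 1 is O(authorize_key → hold_position); since O(authorize_key), deontic closure gives O(hold_position).
The contrapositive of premise 4 (O(not authorize_contract → not hold_position)) is O(hold_position → authorize_contract), and O(hold_position) is already established, so O(authorize_contract).
The contrapositive of premise 7 (O(open_valve → not authorize_contract)) is O(authorize_contract → not open_valve), and O(authorize_contract) is already established, so O(not open_valve).
Premises 2, 6, 8 do not contribute to this derivation.
So O(not open_valve) holds, i.e. F(open_valve). The claim follows.

Yes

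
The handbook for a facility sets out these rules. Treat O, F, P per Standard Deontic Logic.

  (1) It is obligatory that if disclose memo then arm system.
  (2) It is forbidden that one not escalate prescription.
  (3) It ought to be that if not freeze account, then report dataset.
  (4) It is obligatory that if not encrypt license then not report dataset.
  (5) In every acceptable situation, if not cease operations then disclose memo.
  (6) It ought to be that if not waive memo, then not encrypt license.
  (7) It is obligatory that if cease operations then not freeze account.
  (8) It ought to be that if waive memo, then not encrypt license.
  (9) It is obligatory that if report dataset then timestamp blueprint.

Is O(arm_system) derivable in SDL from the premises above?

Yes

Premises 8 and 6 cover both cases: O(waive_memo → ¬encrypt_license) and O(¬waive_memo → ¬encrypt_license). Since waive_memo ∨ ¬waive_memo is a tautology, O(¬encrypt_license) follows.
With premise 4, O(¬encrypt_license → ¬report_dataset), the K-axiom yields O(¬report_dataset).
The contrapositive of premise 3 (O(¬freeze_account → report_dataset)) is O(¬report_dataset → freeze_account), and O(¬report_dataset) is already established, so O(freeze_account).
Premise 7 is O(cease_operations → ¬freeze_account); contrapositively O(freeze_account → ¬cease_operations). Since O(freeze_account) holds, K gives O(¬cease_operations).
From O(¬cease_operations) and premise 5, O(¬cease_operations → disclose_memo), we obtain O(disclose_memo).
Applying K to premise 1 (O(disclose_memo → arm_system)) and O(disclose_memo) yields O(arm_system).
Premises 2, 9 do not contribute to this derivation.
So O(arm_system) follows.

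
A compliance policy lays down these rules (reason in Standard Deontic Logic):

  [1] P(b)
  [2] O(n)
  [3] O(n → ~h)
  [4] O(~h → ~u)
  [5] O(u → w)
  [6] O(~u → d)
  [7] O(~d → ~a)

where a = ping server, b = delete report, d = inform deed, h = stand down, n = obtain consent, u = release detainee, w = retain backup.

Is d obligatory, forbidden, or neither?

Obligatory

Premise 2 states O(n) outright.
With premise 3, O(n → ~h), the K-axiom yields O(~h).
With premise 4, O(~h → ~u), the K-axiom yields O(~u).
With premise 6, O(~u → d), the K-axiom yields O(d).
Premises 1, 5, 7 do not contribute to this derivation.
Hence d is obligatory.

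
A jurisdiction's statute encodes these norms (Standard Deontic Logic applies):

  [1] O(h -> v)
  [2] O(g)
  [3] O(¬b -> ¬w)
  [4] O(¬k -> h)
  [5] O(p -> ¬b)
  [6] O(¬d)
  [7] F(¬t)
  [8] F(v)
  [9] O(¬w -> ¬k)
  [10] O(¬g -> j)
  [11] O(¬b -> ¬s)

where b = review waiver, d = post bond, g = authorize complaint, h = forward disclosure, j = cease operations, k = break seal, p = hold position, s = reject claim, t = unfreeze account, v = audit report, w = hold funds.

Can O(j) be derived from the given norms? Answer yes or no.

Premise 10 is O(¬g -> j), but O(¬g) is not derivable from the premises, so it does not yield O(j).
No other premise forces O(j). An ideal world satisfying every premise can still have j false, so O(j) is not derivable.

No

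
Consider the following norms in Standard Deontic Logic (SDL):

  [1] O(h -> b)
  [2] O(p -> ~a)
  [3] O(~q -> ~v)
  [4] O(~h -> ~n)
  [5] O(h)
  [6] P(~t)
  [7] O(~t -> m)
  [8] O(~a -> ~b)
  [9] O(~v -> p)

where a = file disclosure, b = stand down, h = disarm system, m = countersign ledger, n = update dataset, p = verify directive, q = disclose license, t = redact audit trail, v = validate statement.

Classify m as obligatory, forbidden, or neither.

Premise 7 is O(~t -> m), but O(~t) is not derivable from the premises (the permission P(~t) asserts only ~O(t), not O(~t)), so it does not yield O(m).
No premise or chain of K-axiom applications forces O(m), and none forces O(~m). So m is neither obligatory nor forbidden under these norms.

Neither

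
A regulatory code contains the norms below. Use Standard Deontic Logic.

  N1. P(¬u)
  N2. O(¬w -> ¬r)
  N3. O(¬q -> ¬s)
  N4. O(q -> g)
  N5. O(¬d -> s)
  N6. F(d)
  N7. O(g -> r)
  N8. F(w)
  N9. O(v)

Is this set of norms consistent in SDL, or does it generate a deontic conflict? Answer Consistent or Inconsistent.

Premise 6, F(d), is equivalent to O(¬d).
Premise 5 is O(¬d -> s); since O(¬d), deontic closure gives O(s).
Premise 3, O(¬q -> ¬s), contraposes to O(s -> q); with O(s) we get O(q).
Applying K to premise 4 (O(q -> g)) and O(q) yields O(g).
Applying K to premise 7 (O(g -> r)) and O(g) yields O(r).
Premise 2, O(¬w -> ¬r), contraposes to O(r -> w); with O(r) we get O(w).
However, F(w) at premise 8 amounts to O(¬w).
We now have both O(w) and O(¬w) — w is simultaneously obligatory and forbidden, violating the D-axiom.

Inconsistent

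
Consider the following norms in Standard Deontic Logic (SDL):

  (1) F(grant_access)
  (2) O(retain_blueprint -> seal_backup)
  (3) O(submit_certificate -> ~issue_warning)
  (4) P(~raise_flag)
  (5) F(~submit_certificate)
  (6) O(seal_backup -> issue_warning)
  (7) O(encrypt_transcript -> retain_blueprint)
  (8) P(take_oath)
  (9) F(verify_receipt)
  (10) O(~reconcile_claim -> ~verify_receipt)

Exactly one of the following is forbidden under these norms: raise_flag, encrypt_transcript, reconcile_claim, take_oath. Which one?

encrypt_transcript

Premise 5 is F(~submit_certificate), i.e. O(submit_certificate).
From O(submit_certificate) and premise 3, O(submit_certificate -> ~issue_warning), we obtain O(~issue_warning).
Premise 6, O(seal_backup -> issue_warning), contraposes to O(~issue_warning -> ~seal_backup); with O(~issue_warning) we get O(~seal_backup).
Premise 2, O(retain_blueprint -> seal_backup), contraposes to O(~seal_backup -> ~retain_blueprint); with O(~seal_backup) we get O(~retain_blueprint).
Premise 7 is O(encrypt_transcript -> retain_blueprint); contrapositively O(~retain_blueprint -> ~encrypt_transcript). Since O(~retain_blueprint) holds, K gives O(~encrypt_transcript).
So O(~encrypt_transcript) holds, i.e. encrypt_transcript is forbidden. None of the other listed options is forbidden under the premises.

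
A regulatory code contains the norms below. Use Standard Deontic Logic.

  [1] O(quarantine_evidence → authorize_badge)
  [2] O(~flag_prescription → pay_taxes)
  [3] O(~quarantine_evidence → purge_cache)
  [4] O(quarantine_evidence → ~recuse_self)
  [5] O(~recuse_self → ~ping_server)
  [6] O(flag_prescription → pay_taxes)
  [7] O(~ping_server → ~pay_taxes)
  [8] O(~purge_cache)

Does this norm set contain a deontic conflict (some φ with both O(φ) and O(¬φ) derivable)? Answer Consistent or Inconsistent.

Premises 6 and 2 are O(flag_prescription → pay_taxes) and O(~flag_prescription → pay_taxes); every ideal world satisfies flag_prescription or ~flag_prescription, so in either case pay_taxes holds — hence O(pay_taxes).
Premise 7, O(~ping_server → ~pay_taxes), contraposes to O(pay_taxes → ping_server); with O(pay_taxes) we get O(ping_server).
Premise 5, O(~recuse_self → ~ping_server), contraposes to O(ping_server → recuse_self); with O(ping_server) we get O(recuse_self).
The contrapositive of premise 4 (O(quarantine_evidence → ~recuse_self)) is O(recuse_self → ~quarantine_evidence), and O(recuse_self) is already established, so O(~quarantine_evidence).
Premise 3 is O(~quarantine_evidence → purge_cache); since O(~quarantine_evidence), deontic closure gives O(purge_cache).
However, premise 8 gives O(~purge_cache).
We now have both O(purge_cache) and O(~purge_cache) — purge_cache is simultaneously obligatory and forbidden, violating the D-axiom.

Inconsistent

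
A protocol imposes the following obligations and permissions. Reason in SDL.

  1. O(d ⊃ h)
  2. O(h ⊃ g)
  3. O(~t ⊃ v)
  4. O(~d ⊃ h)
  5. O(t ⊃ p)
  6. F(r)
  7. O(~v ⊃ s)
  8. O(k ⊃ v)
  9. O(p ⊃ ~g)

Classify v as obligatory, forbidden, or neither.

Obligatory

Premises 1 and 4 cover both cases: O(d ⊃ h) and O(~d ⊃ h). Since d ∨ ~d is a tautology, O(h) follows.
Premise 2 is O(h ⊃ g); since O(h), deontic closure gives O(g).
Premise 9, O(p ⊃ ~g), contraposes to O(g ⊃ ~p); with O(g) we get O(~p).
Premise 5, O(t ⊃ p), contraposes to O(~p ⊃ ~t); with O(~p) we get O(~t).
Applying K to premise 3 (O(~t ⊃ v)) and O(~t) yields O(v).
Premises 6, 7, 8 do not contribute to this derivation.
Hence v is obligatory.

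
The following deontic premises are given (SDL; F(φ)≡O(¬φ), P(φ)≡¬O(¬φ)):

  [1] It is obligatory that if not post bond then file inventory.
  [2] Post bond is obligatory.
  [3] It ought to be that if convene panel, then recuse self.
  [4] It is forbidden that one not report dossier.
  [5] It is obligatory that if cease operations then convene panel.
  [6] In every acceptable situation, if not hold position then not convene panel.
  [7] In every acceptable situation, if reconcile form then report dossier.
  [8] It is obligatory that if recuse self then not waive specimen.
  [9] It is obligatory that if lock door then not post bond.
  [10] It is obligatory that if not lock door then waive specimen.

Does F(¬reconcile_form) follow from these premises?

Premise 7 is O(reconcile_form → report_dossier); even if O(report_dossier) held, inferring O(reconcile_form) would be affirming the consequent — invalid.
No other premise forces O(reconcile_form). An ideal world satisfying every premise can still have ¬reconcile_form true, so F(¬reconcile_form) is not derivable.

No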